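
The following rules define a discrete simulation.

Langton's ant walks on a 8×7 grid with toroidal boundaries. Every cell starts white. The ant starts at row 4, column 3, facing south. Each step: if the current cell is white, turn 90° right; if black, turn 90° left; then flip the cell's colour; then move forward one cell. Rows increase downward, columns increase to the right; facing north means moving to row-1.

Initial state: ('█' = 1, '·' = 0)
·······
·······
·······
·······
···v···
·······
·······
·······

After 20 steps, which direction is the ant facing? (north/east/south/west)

k=0  ·······
·······
·······
·······
···v···
·······
·······
·······
k=1  ·······
·······
·······
·······
··<█···
·······
·······
·······
k=2  ·······
·······
·······
··^····
··██···
·······
·······
·······
k=3  ·······
·······
·······
··█>···
··██···
·······
·······
·······
k=4  ·······
·······
·······
··██···
··█v···
·······
·······
·······
k=5  ·······
·······
·······
··██···
··█·>··
·······
·······
·······
k=6  ·······
·······
·······
··██···
··█·█··
····v··
·······
·······
k=7  ·······
·······
·······
··██···
··█·█··
···<█··
·······
·······
k=8  ·······
·······
·······
··██···
··█^█··
···██··
·······
·······
k=9  ·······
·······
·······
··██···
··██>··
···██··
·······
·······
k=10  ·······
·······
·······
··██^··
··██···
···██··
·······
·······
k=11  ·······
·······
·······
··███>·
··██···
···██··
·······
·······
k=12  ·······
·······
·······
··████·
··██·v·
···██··
·······
·······
k=13  ·······
·······
·······
··████·
··██<█·
···██··
·······
·······
k=14  ·······
·······
·······
··██^█·
··████·
···██··
·······
·······
k=15  ·······
·······
·······
··█<·█·
··████·
···██··
·······
·······
k=16  ·······
·······
·······
··█··█·
··█v██·
···██··
·······
·······
k=17  ·······
·······
·······
··█··█·
··█·>█·
···██··
·······
·······
k=18  ·······
·······
·······
··█·^█·
··█··█·
···██··
·······
·······
k=19  ·······
·······
·······
··█·█>·
··█··█·
···██··
·······
·······
k=20  ·······
·······
·····^·
··█·█··
··█··█·
···██··
·······
·······

north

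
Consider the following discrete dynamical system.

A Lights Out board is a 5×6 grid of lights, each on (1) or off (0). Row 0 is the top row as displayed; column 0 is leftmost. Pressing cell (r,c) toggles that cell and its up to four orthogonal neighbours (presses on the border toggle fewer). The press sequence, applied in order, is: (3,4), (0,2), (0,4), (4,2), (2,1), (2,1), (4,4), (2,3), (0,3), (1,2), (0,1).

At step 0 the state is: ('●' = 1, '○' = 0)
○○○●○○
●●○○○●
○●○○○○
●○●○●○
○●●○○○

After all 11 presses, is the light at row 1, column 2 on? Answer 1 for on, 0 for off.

0) ○○○●○○
●●○○○●
○●○○○○
●○●○●○
○●●○○○
1) ○○○●○○
●●○○○●
○●○○●○
●○●●○●
○●●○●○
2) ○●●○○○
●●●○○●
○●○○●○
●○●●○●
○●●○●○
3) ○●●●●●
●●●○●●
○●○○●○
●○●●○●
○●●○●○
4) ○●●●●●
●●●○●●
○●○○●○
●○○●○●
○○○●●○
5) ○●●●●●
●○●○●●
●○●○●○
●●○●○●
○○○●●○
6) ○●●●●●
●●●○●●
○●○○●○
●○○●○●
○○○●●○
7) ○●●●●●
●●●○●●
○●○○●○
●○○●●●
○○○○○●
8) ○●●●●●
●●●●●●
○●●●○○
●○○○●●
○○○○○●
9) ○●○○○●
●●●○●●
○●●●○○
●○○○●●
○○○○○●
10) ○●●○○●
●○○●●●
○●○●○○
●○○○●●
○○○○○●
11) ●○○○○●
●●○●●●
○●○●○○
●○○○●●
○○○○○●

0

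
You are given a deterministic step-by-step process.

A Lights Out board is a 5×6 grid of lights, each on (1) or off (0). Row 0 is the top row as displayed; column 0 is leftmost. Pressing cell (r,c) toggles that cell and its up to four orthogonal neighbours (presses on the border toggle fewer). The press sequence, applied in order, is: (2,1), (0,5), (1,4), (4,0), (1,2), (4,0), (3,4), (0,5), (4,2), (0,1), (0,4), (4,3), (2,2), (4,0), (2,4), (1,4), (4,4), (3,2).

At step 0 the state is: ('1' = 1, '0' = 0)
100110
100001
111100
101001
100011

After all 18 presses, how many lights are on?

0) 100110
100001
111100
101001
100011
1) 100110
110001
000100
111001
100011
2) 100101
110000
000100
111001
100011
3) 100111
110111
000110
111001
100011
4) 100111
110111
000110
011001
010011
5) 101111
101011
001110
011001
010011
6) 101111
101011
001110
111001
100011
7) 101111
101011
001100
111110
100001
8) 101100
101010
001100
111110
100001
9) 101100
101010
001100
110110
111101
10) 010100
111010
001100
110110
111101
11) 010011
111000
001100
110110
111101
12) 010011
111000
001100
110010
110011
13) 010011
110000
010000
111010
110011
14) 010011
110000
010000
011010
000011
15) 010011
110010
010111
011000
000011
16) 010001
110101
010101
011000
000011
17) 010001
110101
010101
011010
000100
18) 010001
110101
011101
000110
001100

14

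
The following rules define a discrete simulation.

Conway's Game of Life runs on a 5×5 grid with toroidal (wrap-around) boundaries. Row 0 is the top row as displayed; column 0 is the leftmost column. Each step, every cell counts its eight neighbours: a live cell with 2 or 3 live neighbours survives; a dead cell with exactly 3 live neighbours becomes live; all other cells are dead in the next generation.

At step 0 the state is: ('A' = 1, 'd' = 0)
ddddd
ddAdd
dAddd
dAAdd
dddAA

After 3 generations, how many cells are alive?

8

gen 0: ddddd
ddAdd
dAddd
dAAdd
dddAA
gen 1: dddAd
ddddd
dAddd
AAAAd
ddAAd
gen 2: ddAAd
ddddd
AAddd
AddAA
ddddd
gen 3: ddddd
dAAdd
AAddd
AAddA
ddAdd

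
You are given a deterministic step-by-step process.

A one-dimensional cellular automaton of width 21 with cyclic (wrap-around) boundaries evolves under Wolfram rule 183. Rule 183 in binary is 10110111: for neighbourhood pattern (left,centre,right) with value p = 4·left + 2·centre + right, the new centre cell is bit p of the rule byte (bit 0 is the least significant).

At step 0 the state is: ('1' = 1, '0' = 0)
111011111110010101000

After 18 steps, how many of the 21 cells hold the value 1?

[0] 111011111110010101000
[1] 010101111101111111111
[2] 111110111010111111110
[3] 011101010111011111101
[4] 101011111010101111011
[5] 011101110111110110101
[6] 101010101011101001111
[7] 011111111101011110111
[8] 101111111011101101010
[9] 110111110101010011111
[10] 101011101111111101111
[11] 011101010111111010111
[12] 101011111011110111010
[13] 111101110101101010111
[14] 111010101110011111011
[15] 110111110101101110101
[16] 101011101110010101110
[17] 111101010101111110101
[18] 111011111110111101110

17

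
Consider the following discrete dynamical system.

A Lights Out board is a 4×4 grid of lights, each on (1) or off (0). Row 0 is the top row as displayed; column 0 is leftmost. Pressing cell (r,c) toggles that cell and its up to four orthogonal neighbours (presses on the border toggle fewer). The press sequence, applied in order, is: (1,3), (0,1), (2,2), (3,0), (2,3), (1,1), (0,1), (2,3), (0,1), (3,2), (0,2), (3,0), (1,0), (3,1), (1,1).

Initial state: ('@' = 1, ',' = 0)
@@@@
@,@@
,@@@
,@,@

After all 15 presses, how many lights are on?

11

0) @@@@
@,@@
,@@@
,@,@
1) @@@,
@,,,
,@@,
,@,@
2) ,,,,
@@,,
,@@,
,@,@
3) ,,,,
@@@,
,,,@
,@@@
4) ,,,,
@@@,
@,,@
@,@@
5) ,,,,
@@@@
@,@,
@,@,
6) ,@,,
,,,@
@@@,
@,@,
7) @,@,
,@,@
@@@,
@,@,
8) @,@,
,@,,
@@,@
@,@@
9) ,@,,
,,,,
@@,@
@,@@
10) ,@,,
,,,,
@@@@
@@,,
11) ,,@@
,,@,
@@@@
@@,,
12) ,,@@
,,@,
,@@@
,,,,
13) @,@@
@@@,
@@@@
,,,,
14) @,@@
@@@,
@,@@
@@@,
15) @@@@
,,,,
@@@@
@@@,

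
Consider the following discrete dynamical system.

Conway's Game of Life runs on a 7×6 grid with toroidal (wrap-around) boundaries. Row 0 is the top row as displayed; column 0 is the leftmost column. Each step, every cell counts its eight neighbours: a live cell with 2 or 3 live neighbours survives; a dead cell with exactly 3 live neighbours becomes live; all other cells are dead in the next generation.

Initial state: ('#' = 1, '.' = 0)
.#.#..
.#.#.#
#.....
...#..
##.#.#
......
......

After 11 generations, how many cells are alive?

0) .#.#..
.#.#.#
#.....
...#..
##.#.#
......
......
1) #...#.
.#..#.
#.#.#.
.##.##
#.#.#.
#.....
......
2) .....#
##..#.
#.#.#.
..#.#.
#.#.#.
.#...#
.....#
3) ....##
##.##.
#.#.#.
..#.#.
#.#.#.
.#..##
....##
4) ......
###...
#.#.#.
..#.#.
#.#.#.
.#....
...#..
5) .##...
#.##.#
#.#...
..#.#.
..#..#
.###..
......
6) ####..
#..#.#
#.#.#.
..#..#
....#.
.###..
...#..
7) ##.#.#
......
#.#.#.
.#..##
.#..#.
..###.
#...#.
8) ##..##
..###.
##.##.
.##.#.
##....
.##.#.
#.....
9) ###.#.
......
#.....
....#.
#....#
..#..#
..###.
10) .##.##
#....#
......
#.....
#...##
###..#
#...#.
11) .#.##.
##..##
#....#
#.....
....#.
...#..
....#.

13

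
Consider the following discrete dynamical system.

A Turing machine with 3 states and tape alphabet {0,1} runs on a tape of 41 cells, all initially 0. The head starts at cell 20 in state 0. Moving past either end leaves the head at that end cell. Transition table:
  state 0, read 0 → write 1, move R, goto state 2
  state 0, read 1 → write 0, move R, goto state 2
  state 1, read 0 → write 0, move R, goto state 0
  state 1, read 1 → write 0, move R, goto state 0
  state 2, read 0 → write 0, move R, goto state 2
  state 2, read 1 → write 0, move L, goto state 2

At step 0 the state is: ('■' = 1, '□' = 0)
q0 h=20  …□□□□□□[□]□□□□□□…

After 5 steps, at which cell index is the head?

25

0) q0 h=20  …□□□□□□[□]□□□□□□…
1) q2 h=21  …□□□□□■[□]□□□□□□…
2) q2 h=22  …□□□□■□[□]□□□□□□…
3) q2 h=23  …□□□■□□[□]□□□□□□…
4) q2 h=24  …□□■□□□[□]□□□□□□…
5) q2 h=25  …□■□□□□[□]□□□□□□…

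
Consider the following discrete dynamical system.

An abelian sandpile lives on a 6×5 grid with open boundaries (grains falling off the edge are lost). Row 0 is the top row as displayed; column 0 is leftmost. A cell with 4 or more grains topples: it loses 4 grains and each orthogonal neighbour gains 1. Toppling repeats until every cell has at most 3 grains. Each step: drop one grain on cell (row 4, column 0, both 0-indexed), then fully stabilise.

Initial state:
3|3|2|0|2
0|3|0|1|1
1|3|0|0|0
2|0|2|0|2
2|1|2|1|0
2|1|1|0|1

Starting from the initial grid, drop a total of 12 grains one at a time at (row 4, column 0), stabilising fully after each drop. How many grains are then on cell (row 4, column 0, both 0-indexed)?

1

k=0  3|3|2|0|2
0|3|0|1|1
1|3|0|0|0
2|0|2|0|2
2|1|2|1|0
2|1|1|0|1
k=1  3|3|2|0|2
0|3|0|1|1
1|3|0|0|0
2|0|2|0|2
3|1|2|1|0
2|1|1|0|1
k=2  3|3|2|0|2
0|3|0|1|1
1|3|0|0|0
3|0|2|0|2
0|2|2|1|0
3|1|1|0|1
k=3  3|3|2|0|2
0|3|0|1|1
1|3|0|0|0
3|0|2|0|2
1|2|2|1|0
3|1|1|0|1
k=4  3|3|2|0|2
0|3|0|1|1
1|3|0|0|0
3|0|2|0|2
2|2|2|1|0
3|1|1|0|1
k=5  3|3|2|0|2
0|3|0|1|1
1|3|0|0|0
3|0|2|0|2
3|2|2|1|0
3|1|1|0|1
k=6  3|3|2|0|2
0|3|0|1|1
2|3|0|0|0
0|1|2|0|2
2|3|2|1|0
0|2|1|0|1
k=7  3|3|2|0|2
0|3|0|1|1
2|3|0|0|0
0|1|2|0|2
3|3|2|1|0
0|2|1|0|1
k=8  3|3|2|0|2
0|3|0|1|1
2|3|0|0|0
1|2|2|0|2
1|0|3|1|0
1|3|1|0|1
k=9  3|3|2|0|2
0|3|0|1|1
2|3|0|0|0
1|2|2|0|2
2|0|3|1|0
1|3|1|0|1
k=10  3|3|2|0|2
0|3|0|1|1
2|3|0|0|0
1|2|2|0|2
3|0|3|1|0
1|3|1|0|1
k=11  3|3|2|0|2
0|3|0|1|1
2|3|0|0|0
2|2|2|0|2
0|1|3|1|0
2|3|1|0|1
k=12  3|3|2|0|2
0|3|0|1|1
2|3|0|0|0
2|2|2|0|2
1|1|3|1|0
2|3|1|0|1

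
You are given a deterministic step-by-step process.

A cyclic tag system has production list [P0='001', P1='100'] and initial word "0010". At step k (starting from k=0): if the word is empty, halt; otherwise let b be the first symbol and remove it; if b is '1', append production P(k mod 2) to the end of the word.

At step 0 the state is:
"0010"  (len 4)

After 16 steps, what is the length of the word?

[0] "0010"  (len 4)
[1] "010"  (len 3)
[2] "10"  (len 2)
[3] "0001"  (len 4)
[4] "001"  (len 3)
[5] "01"  (len 2)
[6] "1"  (len 1)
[7] "001"  (len 3)
[8] "01"  (len 2)
[9] "1"  (len 1)
[10] "100"  (len 3)
[11] "00001"  (len 5)
[12] "0001"  (len 4)
[13] "001"  (len 3)
[14] "01"  (len 2)
[15] "1"  (len 1)
[16] "100"  (len 3)

3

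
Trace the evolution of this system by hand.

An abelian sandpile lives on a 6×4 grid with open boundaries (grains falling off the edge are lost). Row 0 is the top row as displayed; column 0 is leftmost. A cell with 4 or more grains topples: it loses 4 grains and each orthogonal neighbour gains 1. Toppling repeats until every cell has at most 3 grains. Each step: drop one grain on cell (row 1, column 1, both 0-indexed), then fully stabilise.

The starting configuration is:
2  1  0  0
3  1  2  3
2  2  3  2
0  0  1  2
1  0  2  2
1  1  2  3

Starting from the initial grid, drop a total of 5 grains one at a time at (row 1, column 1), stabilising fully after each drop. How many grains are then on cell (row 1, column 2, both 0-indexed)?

step 0: 2  1  0  0
3  1  2  3
2  2  3  2
0  0  1  2
1  0  2  2
1  1  2  3
step 1: 2  1  0  0
3  2  2  3
2  2  3  2
0  0  1  2
1  0  2  2
1  1  2  3
step 2: 2  1  0  0
3  3  2  3
2  2  3  2
0  0  1  2
1  0  2  2
1  1  2  3
step 3: 3  2  0  0
0  1  3  3
3  3  3  2
0  0  1  2
1  0  2  2
1  1  2  3
step 4: 3  2  0  0
0  2  3  3
3  3  3  2
0  0  1  2
1  0  2  2
1  1  2  3
step 5: 3  2  0  0
0  3  3  3
3  3  3  2
0  0  1  2
1  0  2  2
1  1  2  3

3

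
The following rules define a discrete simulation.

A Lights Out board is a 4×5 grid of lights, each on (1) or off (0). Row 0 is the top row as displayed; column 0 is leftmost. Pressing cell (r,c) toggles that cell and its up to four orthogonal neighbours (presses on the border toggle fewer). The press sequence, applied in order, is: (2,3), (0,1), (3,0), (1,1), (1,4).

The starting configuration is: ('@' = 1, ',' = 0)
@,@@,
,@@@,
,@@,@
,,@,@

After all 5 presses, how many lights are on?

k=0  @,@@,
,@@@,
,@@,@
,,@,@
k=1  @,@@,
,@@,,
,@,@,
,,@@@
k=2  ,@,@,
,,@,,
,@,@,
,,@@@
k=3  ,@,@,
,,@,,
@@,@,
@@@@@
k=4  ,,,@,
@@,,,
@,,@,
@@@@@
k=5  ,,,@@
@@,@@
@,,@@
@@@@@

14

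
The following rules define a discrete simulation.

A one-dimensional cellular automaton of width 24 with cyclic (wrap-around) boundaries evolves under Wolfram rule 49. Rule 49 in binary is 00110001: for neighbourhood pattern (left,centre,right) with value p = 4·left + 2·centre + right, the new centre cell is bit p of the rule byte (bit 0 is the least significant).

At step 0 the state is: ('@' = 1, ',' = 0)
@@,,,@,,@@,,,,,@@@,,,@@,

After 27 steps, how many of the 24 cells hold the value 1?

gen 0: @@,,,@,,@@,,,,,@@@,,,@@,
gen 1: ,,@@,,@,,,@@@@,,,,@@,,,@
gen 2: @,,,@,,@@,,,,,@@@,,,@@,,
gen 3: ,@@,,@,,,@@@@,,,,@@,,,@,
gen 4: ,,,@,,@@,,,,,@@@,,,@@,,@
gen 5: @@,,@,,,@@@@,,,,@@,,,@,,
gen 6: ,,@,,@@,,,,,@@@,,,@@,,@,
gen 7: @,,@,,,@@@@,,,,@@,,,@,,@
gen 8: ,@,,@@,,,,,@@@,,,@@,,@,,
gen 9: ,,@,,,@@@@,,,,@@,,,@,,@@
gen 10: @,,@@,,,,,@@@,,,@@,,@,,,
gen 11: ,@,,,@@@@,,,,@@,,,@,,@@,
gen 12: ,,@@,,,,,@@@,,,@@,,@,,,@
gen 13: @,,,@@@@,,,,@@,,,@,,@@,,
gen 14: ,@@,,,,,@@@,,,@@,,@,,,@,
gen 15: ,,,@@@@,,,,@@,,,@,,@@,,@
gen 16: @@,,,,,@@@,,,@@,,@,,,@,,
gen 17: ,,@@@@,,,,@@,,,@,,@@,,@,
gen 18: @,,,,,@@@,,,@@,,@,,,@,,@
gen 19: ,@@@@,,,,@@,,,@,,@@,,@,,
gen 20: ,,,,,@@@,,,@@,,@,,,@,,@@
gen 21: @@@@,,,,@@,,,@,,@@,,@,,,
gen 22: ,,,,@@@,,,@@,,@,,,@,,@@,
gen 23: @@@,,,,@@,,,@,,@@,,@,,,@
gen 24: ,,,@@@,,,@@,,@,,,@,,@@,,
gen 25: @@,,,,@@,,,@,,@@,,@,,,@@
gen 26: ,,@@@,,,@@,,@,,,@,,@@,,,
gen 27: @,,,,@@,,,@,,@@,,@,,,@@@

10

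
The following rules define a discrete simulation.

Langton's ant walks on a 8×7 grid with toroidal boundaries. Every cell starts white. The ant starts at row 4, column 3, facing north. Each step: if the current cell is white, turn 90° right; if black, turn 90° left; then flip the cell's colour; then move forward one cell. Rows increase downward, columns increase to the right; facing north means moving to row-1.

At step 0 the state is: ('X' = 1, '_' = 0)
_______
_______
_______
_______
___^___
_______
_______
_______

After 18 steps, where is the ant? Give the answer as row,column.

0) _______
_______
_______
_______
___^___
_______
_______
_______
1) _______
_______
_______
_______
___X>__
_______
_______
_______
2) _______
_______
_______
_______
___XX__
____v__
_______
_______
3) _______
_______
_______
_______
___XX__
___<X__
_______
_______
4) _______
_______
_______
_______
___^X__
___XX__
_______
_______
5) _______
_______
_______
_______
__<_X__
___XX__
_______
_______
6) _______
_______
_______
__^____
__X_X__
___XX__
_______
_______
7) _______
_______
_______
__X>___
__X_X__
___XX__
_______
_______
8) _______
_______
_______
__XX___
__XvX__
___XX__
_______
_______
9) _______
_______
_______
__XX___
__<XX__
___XX__
_______
_______
10) _______
_______
_______
__XX___
___XX__
__vXX__
_______
_______
11) _______
_______
_______
__XX___
___XX__
_<XXX__
_______
_______
12) _______
_______
_______
__XX___
_^_XX__
_XXXX__
_______
_______
13) _______
_______
_______
__XX___
_X>XX__
_XXXX__
_______
_______
14) _______
_______
_______
__XX___
_XXXX__
_XvXX__
_______
_______
15) _______
_______
_______
__XX___
_XXXX__
_X_>X__
_______
_______
16) _______
_______
_______
__XX___
_XX^X__
_X__X__
_______
_______
17) _______
_______
_______
__XX___
_X<_X__
_X__X__
_______
_______
18) _______
_______
_______
__XX___
_X__X__
_Xv_X__
_______
_______

5,2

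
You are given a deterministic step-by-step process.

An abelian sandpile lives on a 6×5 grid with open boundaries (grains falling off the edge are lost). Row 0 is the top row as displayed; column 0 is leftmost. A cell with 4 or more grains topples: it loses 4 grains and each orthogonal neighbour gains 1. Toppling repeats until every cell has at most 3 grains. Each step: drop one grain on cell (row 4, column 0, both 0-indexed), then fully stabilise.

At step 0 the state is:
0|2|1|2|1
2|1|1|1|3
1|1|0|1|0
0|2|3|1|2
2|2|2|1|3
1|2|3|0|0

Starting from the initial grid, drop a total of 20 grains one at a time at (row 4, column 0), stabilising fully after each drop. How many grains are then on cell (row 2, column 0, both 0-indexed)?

2

[0] 0|2|1|2|1
2|1|1|1|3
1|1|0|1|0
0|2|3|1|2
2|2|2|1|3
1|2|3|0|0
[1] 0|2|1|2|1
2|1|1|1|3
1|1|0|1|0
0|2|3|1|2
3|2|2|1|3
1|2|3|0|0
[2] 0|2|1|2|1
2|1|1|1|3
1|1|0|1|0
1|2|3|1|2
0|3|2|1|3
2|2|3|0|0
[3] 0|2|1|2|1
2|1|1|1|3
1|1|0|1|0
1|2|3|1|2
1|3|2|1|3
2|2|3|0|0
[4] 0|2|1|2|1
2|1|1|1|3
1|1|0|1|0
1|2|3|1|2
2|3|2|1|3
2|2|3|0|0
[5] 0|2|1|2|1
2|1|1|1|3
1|1|0|1|0
1|2|3|1|2
3|3|2|1|3
2|2|3|0|0
[6] 0|2|1|2|1
2|1|1|1|3
1|1|0|1|0
2|3|3|1|2
1|0|3|1|3
3|3|3|0|0
[7] 0|2|1|2|1
2|1|1|1|3
1|1|0|1|0
2|3|3|1|2
2|0|3|1|3
3|3|3|0|0
[8] 0|2|1|2|1
2|1|1|1|3
1|1|0|1|0
2|3|3|1|2
3|0|3|1|3
3|3|3|0|0
[9] 0|2|1|2|1
2|1|1|1|3
2|2|1|1|0
0|2|1|2|2
3|0|2|2|3
1|2|1|1|0
[10] 0|2|1|2|1
2|1|1|1|3
2|2|1|1|0
1|2|1|2|2
0|1|2|2|3
2|2|1|1|0
[11] 0|2|1|2|1
2|1|1|1|3
2|2|1|1|0
1|2|1|2|2
1|1|2|2|3
2|2|1|1|0
[12] 0|2|1|2|1
2|1|1|1|3
2|2|1|1|0
1|2|1|2|2
2|1|2|2|3
2|2|1|1|0
[13] 0|2|1|2|1
2|1|1|1|3
2|2|1|1|0
1|2|1|2|2
3|1|2|2|3
2|2|1|1|0
[14] 0|2|1|2|1
2|1|1|1|3
2|2|1|1|0
2|2|1|2|2
0|2|2|2|3
3|2|1|1|0
[15] 0|2|1|2|1
2|1|1|1|3
2|2|1|1|0
2|2|1|2|2
1|2|2|2|3
3|2|1|1|0
[16] 0|2|1|2|1
2|1|1|1|3
2|2|1|1|0
2|2|1|2|2
2|2|2|2|3
3|2|1|1|0
[17] 0|2|1|2|1
2|1|1|1|3
2|2|1|1|0
2|2|1|2|2
3|2|2|2|3
3|2|1|1|0
[18] 0|2|1|2|1
2|1|1|1|3
2|2|1|1|0
3|2|1|2|2
1|3|2|2|3
0|3|1|1|0
[19] 0|2|1|2|1
2|1|1|1|3
2|2|1|1|0
3|2|1|2|2
2|3|2|2|3
0|3|1|1|0
[20] 0|2|1|2|1
2|1|1|1|3
2|2|1|1|0
3|2|1|2|2
3|3|2|2|3
0|3|1|1|0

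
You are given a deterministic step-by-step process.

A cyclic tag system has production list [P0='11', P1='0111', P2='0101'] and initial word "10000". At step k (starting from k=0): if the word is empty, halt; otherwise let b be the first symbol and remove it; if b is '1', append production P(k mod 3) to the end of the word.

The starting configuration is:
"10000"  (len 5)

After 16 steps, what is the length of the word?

[0] "10000"  (len 5)
[1] "000011"  (len 6)
[2] "00011"  (len 5)
[3] "0011"  (len 4)
[4] "011"  (len 3)
[5] "11"  (len 2)
[6] "10101"  (len 5)
[7] "010111"  (len 6)
[8] "10111"  (len 5)
[9] "01110101"  (len 8)
[10] "1110101"  (len 7)
[11] "1101010111"  (len 10)
[12] "1010101110101"  (len 13)
[13] "01010111010111"  (len 14)
[14] "1010111010111"  (len 13)
[15] "0101110101110101"  (len 16)
[16] "101110101110101"  (len 15)

15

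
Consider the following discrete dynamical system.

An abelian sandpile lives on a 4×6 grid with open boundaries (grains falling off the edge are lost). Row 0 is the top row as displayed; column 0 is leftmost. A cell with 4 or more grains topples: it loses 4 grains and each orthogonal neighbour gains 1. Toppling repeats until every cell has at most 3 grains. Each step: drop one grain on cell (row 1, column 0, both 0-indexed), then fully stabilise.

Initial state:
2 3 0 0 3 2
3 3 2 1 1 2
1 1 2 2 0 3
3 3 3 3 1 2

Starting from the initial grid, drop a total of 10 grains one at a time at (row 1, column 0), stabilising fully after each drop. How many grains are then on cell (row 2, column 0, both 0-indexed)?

gen 0: 2 3 0 0 3 2
3 3 2 1 1 2
1 1 2 2 0 3
3 3 3 3 1 2
gen 1: 0 1 1 0 3 2
2 1 3 1 1 2
2 2 2 2 0 3
3 3 3 3 1 2
gen 2: 0 1 1 0 3 2
3 1 3 1 1 2
2 2 2 2 0 3
3 3 3 3 1 2
gen 3: 1 1 1 0 3 2
0 2 3 1 1 2
3 2 2 2 0 3
3 3 3 3 1 2
gen 4: 1 1 1 0 3 2
1 2 3 1 1 2
3 2 2 2 0 3
3 3 3 3 1 2
gen 5: 1 1 1 0 3 2
2 2 3 1 1 2
3 2 2 2 0 3
3 3 3 3 1 2
gen 6: 1 1 1 0 3 2
3 2 3 1 1 2
3 2 2 2 0 3
3 3 3 3 1 2
gen 7: 2 2 2 0 3 2
2 1 1 3 1 2
2 2 2 0 1 3
1 2 2 1 2 2
gen 8: 2 2 2 0 3 2
3 1 1 3 1 2
2 2 2 0 1 3
1 2 2 1 2 2
gen 9: 3 2 2 0 3 2
0 2 1 3 1 2
3 2 2 0 1 3
1 2 2 1 2 2
gen 10: 3 2 2 0 3 2
1 2 1 3 1 2
3 2 2 0 1 3
1 2 2 1 2 2

3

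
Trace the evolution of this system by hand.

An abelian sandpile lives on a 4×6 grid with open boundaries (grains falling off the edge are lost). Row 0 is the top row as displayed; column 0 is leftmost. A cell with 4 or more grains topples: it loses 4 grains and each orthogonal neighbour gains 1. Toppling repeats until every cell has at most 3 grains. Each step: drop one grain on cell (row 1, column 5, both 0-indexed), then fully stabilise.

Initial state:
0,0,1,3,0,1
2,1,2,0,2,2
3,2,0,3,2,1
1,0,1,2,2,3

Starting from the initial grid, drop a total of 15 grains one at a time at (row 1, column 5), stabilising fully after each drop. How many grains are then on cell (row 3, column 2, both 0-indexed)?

[0] 0,0,1,3,0,1
2,1,2,0,2,2
3,2,0,3,2,1
1,0,1,2,2,3
[1] 0,0,1,3,0,1
2,1,2,0,2,3
3,2,0,3,2,1
1,0,1,2,2,3
[2] 0,0,1,3,0,2
2,1,2,0,3,0
3,2,0,3,2,2
1,0,1,2,2,3
[3] 0,0,1,3,0,2
2,1,2,0,3,1
3,2,0,3,2,2
1,0,1,2,2,3
[4] 0,0,1,3,0,2
2,1,2,0,3,2
3,2,0,3,2,2
1,0,1,2,2,3
[5] 0,0,1,3,0,2
2,1,2,0,3,3
3,2,0,3,2,2
1,0,1,2,2,3
[6] 0,0,1,3,1,3
2,1,2,1,0,1
3,2,0,3,3,3
1,0,1,2,2,3
[7] 0,0,1,3,1,3
2,1,2,1,0,2
3,2,0,3,3,3
1,0,1,2,2,3
[8] 0,0,1,3,1,3
2,1,2,1,0,3
3,2,0,3,3,3
1,0,1,2,2,3
[9] 0,0,1,3,2,0
2,1,2,2,2,2
3,2,1,1,2,2
1,0,2,0,1,1
[10] 0,0,1,3,2,0
2,1,2,2,2,3
3,2,1,1,2,2
1,0,2,0,1,1
[11] 0,0,1,3,2,1
2,1,2,2,3,0
3,2,1,1,2,3
1,0,2,0,1,1
[12] 0,0,1,3,2,1
2,1,2,2,3,1
3,2,1,1,2,3
1,0,2,0,1,1
[13] 0,0,1,3,2,1
2,1,2,2,3,2
3,2,1,1,2,3
1,0,2,0,1,1
[14] 0,0,1,3,2,1
2,1,2,2,3,3
3,2,1,1,2,3
1,0,2,0,1,1
[15] 0,0,1,3,3,2
2,1,2,3,1,2
3,2,1,2,0,1
1,0,2,0,2,2

2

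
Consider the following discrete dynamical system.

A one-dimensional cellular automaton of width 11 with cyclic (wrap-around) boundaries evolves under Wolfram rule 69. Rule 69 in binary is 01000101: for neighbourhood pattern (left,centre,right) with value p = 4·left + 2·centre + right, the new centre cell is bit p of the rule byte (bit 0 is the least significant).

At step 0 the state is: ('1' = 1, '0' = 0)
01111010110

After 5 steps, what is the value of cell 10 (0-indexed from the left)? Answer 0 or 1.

0

k=0  01111010110
k=1  00001010010
k=2  11101010010
k=3  00101010010
k=4  10101010010
k=5  10101010010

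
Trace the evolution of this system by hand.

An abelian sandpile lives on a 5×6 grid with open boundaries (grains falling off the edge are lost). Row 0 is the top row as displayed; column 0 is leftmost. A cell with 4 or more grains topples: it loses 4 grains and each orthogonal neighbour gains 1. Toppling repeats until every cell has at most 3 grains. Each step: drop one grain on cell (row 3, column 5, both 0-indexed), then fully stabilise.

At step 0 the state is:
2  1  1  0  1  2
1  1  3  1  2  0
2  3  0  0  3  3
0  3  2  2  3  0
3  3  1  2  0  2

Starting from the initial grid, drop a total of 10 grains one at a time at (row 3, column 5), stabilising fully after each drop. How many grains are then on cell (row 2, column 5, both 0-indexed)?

[0] 2  1  1  0  1  2
1  1  3  1  2  0
2  3  0  0  3  3
0  3  2  2  3  0
3  3  1  2  0  2
[1] 2  1  1  0  1  2
1  1  3  1  2  0
2  3  0  0  3  3
0  3  2  2  3  1
3  3  1  2  0  2
[2] 2  1  1  0  1  2
1  1  3  1  2  0
2  3  0  0  3  3
0  3  2  2  3  2
3  3  1  2  0  2
[3] 2  1  1  0  1  2
1  1  3  1  2  0
2  3  0  0  3  3
0  3  2  2  3  3
3  3  1  2  0  2
[4] 2  1  1  0  1  2
1  1  3  1  3  1
2  3  0  1  1  1
0  3  2  3  1  2
3  3  1  2  1  3
[5] 2  1  1  0  1  2
1  1  3  1  3  1
2  3  0  1  1  1
0  3  2  3  1  3
3  3  1  2  1  3
[6] 2  1  1  0  1  2
1  1  3  1  3  1
2  3  0  1  1  2
0  3  2  3  2  1
3  3  1  2  2  0
[7] 2  1  1  0  1  2
1  1  3  1  3  1
2  3  0  1  1  2
0  3  2  3  2  2
3  3  1  2  2  0
[8] 2  1  1  0  1  2
1  1  3  1  3  1
2  3  0  1  1  2
0  3  2  3  2  3
3  3  1  2  2  0
[9] 2  1  1  0  1  2
1  1  3  1  3  1
2  3  0  1  1  3
0  3  2  3  3  0
3  3  1  2  2  1
[10] 2  1  1  0  1  2
1  1  3  1  3  1
2  3  0  1  1  3
0  3  2  3  3  1
3  3  1  2  2  1

3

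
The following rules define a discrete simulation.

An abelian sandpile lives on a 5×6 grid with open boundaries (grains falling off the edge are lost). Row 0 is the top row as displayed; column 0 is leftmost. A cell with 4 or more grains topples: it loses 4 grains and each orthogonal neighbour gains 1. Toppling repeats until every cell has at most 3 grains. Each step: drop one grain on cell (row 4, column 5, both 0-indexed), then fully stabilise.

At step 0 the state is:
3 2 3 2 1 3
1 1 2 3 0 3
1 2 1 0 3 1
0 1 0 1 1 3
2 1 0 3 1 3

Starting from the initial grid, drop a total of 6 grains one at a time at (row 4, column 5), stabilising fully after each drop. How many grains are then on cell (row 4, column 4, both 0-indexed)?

3

k=0  3 2 3 2 1 3
1 1 2 3 0 3
1 2 1 0 3 1
0 1 0 1 1 3
2 1 0 3 1 3
k=1  3 2 3 2 1 3
1 1 2 3 0 3
1 2 1 0 3 2
0 1 0 1 2 0
2 1 0 3 2 1
k=2  3 2 3 2 1 3
1 1 2 3 0 3
1 2 1 0 3 2
0 1 0 1 2 0
2 1 0 3 2 2
k=3  3 2 3 2 1 3
1 1 2 3 0 3
1 2 1 0 3 2
0 1 0 1 2 0
2 1 0 3 2 3
k=4  3 2 3 2 1 3
1 1 2 3 0 3
1 2 1 0 3 2
0 1 0 1 2 1
2 1 0 3 3 0
k=5  3 2 3 2 1 3
1 1 2 3 0 3
1 2 1 0 3 2
0 1 0 1 2 1
2 1 0 3 3 1
k=6  3 2 3 2 1 3
1 1 2 3 0 3
1 2 1 0 3 2
0 1 0 1 2 1
2 1 0 3 3 2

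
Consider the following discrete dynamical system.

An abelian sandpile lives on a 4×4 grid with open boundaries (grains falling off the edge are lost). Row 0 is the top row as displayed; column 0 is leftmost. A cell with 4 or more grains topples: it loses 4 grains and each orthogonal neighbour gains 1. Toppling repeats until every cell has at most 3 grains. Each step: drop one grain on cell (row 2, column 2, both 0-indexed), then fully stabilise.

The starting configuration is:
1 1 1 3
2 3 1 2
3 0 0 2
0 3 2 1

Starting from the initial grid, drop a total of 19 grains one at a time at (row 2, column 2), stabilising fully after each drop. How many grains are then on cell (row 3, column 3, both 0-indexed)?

step 0: 1 1 1 3
2 3 1 2
3 0 0 2
0 3 2 1
step 1: 1 1 1 3
2 3 1 2
3 0 1 2
0 3 2 1
step 2: 1 1 1 3
2 3 1 2
3 0 2 2
0 3 2 1
step 3: 1 1 1 3
2 3 1 2
3 0 3 2
0 3 2 1
step 4: 1 1 1 3
2 3 2 2
3 1 0 3
0 3 3 1
step 5: 1 1 1 3
2 3 2 2
3 1 1 3
0 3 3 1
step 6: 1 1 1 3
2 3 2 2
3 1 2 3
0 3 3 1
step 7: 1 1 1 3
2 3 2 2
3 1 3 3
0 3 3 1
step 8: 1 1 1 3
2 3 3 3
3 3 2 0
1 0 1 3
step 9: 1 1 1 3
2 3 3 3
3 3 3 0
1 0 1 3
step 10: 2 2 3 0
0 2 2 1
1 2 2 2
2 1 2 3
step 11: 2 2 3 0
0 2 2 1
1 2 3 2
2 1 2 3
step 12: 2 2 3 0
0 2 3 1
1 3 0 3
2 1 3 3
step 13: 2 2 3 0
0 2 3 1
1 3 1 3
2 1 3 3
step 14: 2 2 3 0
0 2 3 1
1 3 2 3
2 1 3 3
step 15: 2 2 3 0
0 2 3 1
1 3 3 3
2 1 3 3
step 16: 3 0 1 1
1 1 3 3
2 2 0 2
2 3 2 1
step 17: 3 0 1 1
1 1 3 3
2 2 1 2
2 3 2 1
step 18: 3 0 1 1
1 1 3 3
2 2 2 2
2 3 2 1
step 19: 3 0 1 1
1 1 3 3
2 2 3 2
2 3 2 1

1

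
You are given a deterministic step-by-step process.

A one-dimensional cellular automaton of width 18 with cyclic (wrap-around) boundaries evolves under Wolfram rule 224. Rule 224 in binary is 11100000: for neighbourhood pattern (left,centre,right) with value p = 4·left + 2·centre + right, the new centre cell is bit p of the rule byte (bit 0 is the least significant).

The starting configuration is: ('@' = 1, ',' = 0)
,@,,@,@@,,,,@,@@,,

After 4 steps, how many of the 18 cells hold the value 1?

0

t=0: ,@,,@,@@,,,,@,@@,,
t=1: ,,,,,@,@,,,,,@,@,,
t=2: ,,,,,,@,,,,,,,@,,,
t=3: ,,,,,,,,,,,,,,,,,,
t=4: ,,,,,,,,,,,,,,,,,,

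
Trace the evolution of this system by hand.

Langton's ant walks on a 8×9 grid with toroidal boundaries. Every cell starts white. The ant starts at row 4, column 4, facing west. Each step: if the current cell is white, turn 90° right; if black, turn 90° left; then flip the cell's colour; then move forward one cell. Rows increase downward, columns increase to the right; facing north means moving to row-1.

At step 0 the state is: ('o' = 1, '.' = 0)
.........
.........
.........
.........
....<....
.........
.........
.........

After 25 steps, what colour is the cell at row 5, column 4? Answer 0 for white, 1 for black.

gen 0: .........
.........
.........
.........
....<....
.........
.........
.........
gen 1: .........
.........
.........
....^....
....o....
.........
.........
.........
gen 2: .........
.........
.........
....o>...
....o....
.........
.........
.........
gen 3: .........
.........
.........
....oo...
....ov...
.........
.........
.........
gen 4: .........
.........
.........
....oo...
....<o...
.........
.........
.........
gen 5: .........
.........
.........
....oo...
.....o...
....v....
.........
.........
gen 6: .........
.........
.........
....oo...
.....o...
...<o....
.........
.........
gen 7: .........
.........
.........
....oo...
...^.o...
...oo....
.........
.........
gen 8: .........
.........
.........
....oo...
...o>o...
...oo....
.........
.........
gen 9: .........
.........
.........
....oo...
...ooo...
...ov....
.........
.........
gen 10: .........
.........
.........
....oo...
...ooo...
...o.>...
.........
.........
gen 11: .........
.........
.........
....oo...
...ooo...
...o.o...
.....v...
.........
gen 12: .........
.........
.........
....oo...
...ooo...
...o.o...
....<o...
.........
gen 13: .........
.........
.........
....oo...
...ooo...
...o^o...
....oo...
.........
gen 14: .........
.........
.........
....oo...
...ooo...
...oo>...
....oo...
.........
gen 15: .........
.........
.........
....oo...
...oo^...
...oo....
....oo...
.........
gen 16: .........
.........
.........
....oo...
...o<....
...oo....
....oo...
.........
gen 17: .........
.........
.........
....oo...
...o.....
...ov....
....oo...
.........
gen 18: .........
.........
.........
....oo...
...o.....
...o.>...
....oo...
.........
gen 19: .........
.........
.........
....oo...
...o.....
...o.o...
....ov...
.........
gen 20: .........
.........
.........
....oo...
...o.....
...o.o...
....o.>..
.........
gen 21: .........
.........
.........
....oo...
...o.....
...o.o...
....o.o..
......v..
gen 22: .........
.........
.........
....oo...
...o.....
...o.o...
....o.o..
.....<o..
gen 23: .........
.........
.........
....oo...
...o.....
...o.o...
....o^o..
.....oo..
gen 24: .........
.........
.........
....oo...
...o.....
...o.o...
....oo>..
.....oo..
gen 25: .........
.........
.........
....oo...
...o.....
...o.o^..
....oo...
.....oo..

0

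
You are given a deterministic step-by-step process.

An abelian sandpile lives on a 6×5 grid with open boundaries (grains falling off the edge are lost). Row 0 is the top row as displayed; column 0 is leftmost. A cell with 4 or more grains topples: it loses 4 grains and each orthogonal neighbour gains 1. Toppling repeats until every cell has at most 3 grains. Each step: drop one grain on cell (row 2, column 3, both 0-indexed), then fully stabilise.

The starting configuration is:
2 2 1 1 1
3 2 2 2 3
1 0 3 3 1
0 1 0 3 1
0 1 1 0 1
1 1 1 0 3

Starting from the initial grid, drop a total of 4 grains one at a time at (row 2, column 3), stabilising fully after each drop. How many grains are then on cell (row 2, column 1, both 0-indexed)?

1

0) 2 2 1 1 1
3 2 2 2 3
1 0 3 3 1
0 1 0 3 1
0 1 1 0 1
1 1 1 0 3
1) 2 2 1 1 1
3 2 3 3 3
1 1 0 2 2
0 1 2 0 2
0 1 1 1 1
1 1 1 0 3
2) 2 2 1 1 1
3 2 3 3 3
1 1 0 3 2
0 1 2 0 2
0 1 1 1 1
1 1 1 0 3
3) 2 2 2 2 2
3 3 0 2 1
1 1 2 2 0
0 1 2 1 3
0 1 1 1 1
1 1 1 0 3
4) 2 2 2 2 2
3 3 0 2 1
1 1 2 3 0
0 1 2 1 3
0 1 1 1 1
1 1 1 0 3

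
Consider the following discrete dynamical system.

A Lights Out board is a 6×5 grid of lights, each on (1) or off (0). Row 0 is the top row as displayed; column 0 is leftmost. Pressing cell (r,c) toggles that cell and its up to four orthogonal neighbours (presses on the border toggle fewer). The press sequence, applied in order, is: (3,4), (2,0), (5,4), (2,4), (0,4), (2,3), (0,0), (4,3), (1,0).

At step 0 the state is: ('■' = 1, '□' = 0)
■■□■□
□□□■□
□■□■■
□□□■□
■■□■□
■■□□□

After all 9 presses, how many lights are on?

[0] ■■□■□
□□□■□
□■□■■
□□□■□
■■□■□
■■□□□
[1] ■■□■□
□□□■□
□■□■□
□□□□■
■■□■■
■■□□□
[2] ■■□■□
■□□■□
■□□■□
■□□□■
■■□■■
■■□□□
[3] ■■□■□
■□□■□
■□□■□
■□□□■
■■□■□
■■□■■
[4] ■■□■□
■□□■■
■□□□■
■□□□□
■■□■□
■■□■■
[5] ■■□□■
■□□■□
■□□□■
■□□□□
■■□■□
■■□■■
[6] ■■□□■
■□□□□
■□■■□
■□□■□
■■□■□
■■□■■
[7] □□□□■
□□□□□
■□■■□
■□□■□
■■□■□
■■□■■
[8] □□□□■
□□□□□
■□■■□
■□□□□
■■■□■
■■□□■
[9] ■□□□■
■■□□□
□□■■□
■□□□□
■■■□■
■■□□■

14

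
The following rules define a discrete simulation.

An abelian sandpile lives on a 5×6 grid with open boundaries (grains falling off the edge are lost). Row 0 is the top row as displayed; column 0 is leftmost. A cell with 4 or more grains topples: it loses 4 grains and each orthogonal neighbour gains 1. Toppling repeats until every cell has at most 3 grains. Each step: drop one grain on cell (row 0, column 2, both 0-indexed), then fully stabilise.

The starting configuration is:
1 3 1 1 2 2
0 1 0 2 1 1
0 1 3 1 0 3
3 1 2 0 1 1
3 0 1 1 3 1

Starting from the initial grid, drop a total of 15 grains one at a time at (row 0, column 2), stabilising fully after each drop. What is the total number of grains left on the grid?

49

0) 1 3 1 1 2 2
0 1 0 2 1 1
0 1 3 1 0 3
3 1 2 0 1 1
3 0 1 1 3 1
1) 1 3 2 1 2 2
0 1 0 2 1 1
0 1 3 1 0 3
3 1 2 0 1 1
3 0 1 1 3 1
2) 1 3 3 1 2 2
0 1 0 2 1 1
0 1 3 1 0 3
3 1 2 0 1 1
3 0 1 1 3 1
3) 2 0 1 2 2 2
0 2 1 2 1 1
0 1 3 1 0 3
3 1 2 0 1 1
3 0 1 1 3 1
4) 2 0 2 2 2 2
0 2 1 2 1 1
0 1 3 1 0 3
3 1 2 0 1 1
3 0 1 1 3 1
5) 2 0 3 2 2 2
0 2 1 2 1 1
0 1 3 1 0 3
3 1 2 0 1 1
3 0 1 1 3 1
6) 2 1 0 3 2 2
0 2 2 2 1 1
0 1 3 1 0 3
3 1 2 0 1 1
3 0 1 1 3 1
7) 2 1 1 3 2 2
0 2 2 2 1 1
0 1 3 1 0 3
3 1 2 0 1 1
3 0 1 1 3 1
8) 2 1 2 3 2 2
0 2 2 2 1 1
0 1 3 1 0 3
3 1 2 0 1 1
3 0 1 1 3 1
9) 2 1 3 3 2 2
0 2 2 2 1 1
0 1 3 1 0 3
3 1 2 0 1 1
3 0 1 1 3 1
10) 2 2 1 0 3 2
0 2 3 3 1 1
0 1 3 1 0 3
3 1 2 0 1 1
3 0 1 1 3 1
11) 2 2 2 0 3 2
0 2 3 3 1 1
0 1 3 1 0 3
3 1 2 0 1 1
3 0 1 1 3 1
12) 2 2 3 0 3 2
0 2 3 3 1 1
0 1 3 1 0 3
3 1 2 0 1 1
3 0 1 1 3 1
13) 2 3 1 2 3 2
0 3 2 0 2 1
0 2 0 3 0 3
3 1 3 0 1 1
3 0 1 1 3 1
14) 2 3 2 2 3 2
0 3 2 0 2 1
0 2 0 3 0 3
3 1 3 0 1 1
3 0 1 1 3 1
15) 2 3 3 2 3 2
0 3 2 0 2 1
0 2 0 3 0 3
3 1 3 0 1 1
3 0 1 1 3 1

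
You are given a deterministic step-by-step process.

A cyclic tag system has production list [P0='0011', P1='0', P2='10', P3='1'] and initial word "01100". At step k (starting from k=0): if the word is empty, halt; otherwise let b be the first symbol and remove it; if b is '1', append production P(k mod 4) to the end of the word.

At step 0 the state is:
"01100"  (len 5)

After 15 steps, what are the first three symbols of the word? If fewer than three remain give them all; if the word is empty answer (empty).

011

step 0: "01100"  (len 5)
step 1: "1100"  (len 4)
step 2: "1000"  (len 4)
step 3: "00010"  (len 5)
step 4: "0010"  (len 4)
step 5: "010"  (len 3)
step 6: "10"  (len 2)
step 7: "010"  (len 3)
step 8: "10"  (len 2)
step 9: "00011"  (len 5)
step 10: "0011"  (len 4)
step 11: "011"  (len 3)
step 12: "11"  (len 2)
step 13: "10011"  (len 5)
step 14: "00110"  (len 5)
step 15: "0110"  (len 4)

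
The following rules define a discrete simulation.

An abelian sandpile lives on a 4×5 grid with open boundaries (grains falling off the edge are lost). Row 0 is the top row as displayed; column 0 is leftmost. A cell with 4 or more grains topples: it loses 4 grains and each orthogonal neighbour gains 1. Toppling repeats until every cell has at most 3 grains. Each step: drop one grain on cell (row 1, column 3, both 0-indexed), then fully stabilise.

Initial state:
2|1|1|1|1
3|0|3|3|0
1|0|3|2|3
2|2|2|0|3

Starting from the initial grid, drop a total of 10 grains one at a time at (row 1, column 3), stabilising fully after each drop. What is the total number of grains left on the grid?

gen 0: 2|1|1|1|1
3|0|3|3|0
1|0|3|2|3
2|2|2|0|3
gen 1: 2|1|2|2|1
3|1|1|2|2
1|1|1|1|1
2|2|3|2|0
gen 2: 2|1|2|2|1
3|1|1|3|2
1|1|1|1|1
2|2|3|2|0
gen 3: 2|1|2|3|1
3|1|2|0|3
1|1|1|2|1
2|2|3|2|0
gen 4: 2|1|2|3|1
3|1|2|1|3
1|1|1|2|1
2|2|3|2|0
gen 5: 2|1|2|3|1
3|1|2|2|3
1|1|1|2|1
2|2|3|2|0
gen 6: 2|1|2|3|1
3|1|2|3|3
1|1|1|2|1
2|2|3|2|0
gen 7: 2|1|3|0|3
3|1|3|2|0
1|1|1|3|2
2|2|3|2|0
gen 8: 2|1|3|0|3
3|1|3|3|0
1|1|1|3|2
2|2|3|2|0
gen 9: 2|2|0|2|3
3|2|1|2|1
1|1|3|0|3
2|2|3|3|0
gen 10: 2|2|0|2|3
3|2|1|3|1
1|1|3|0|3
2|2|3|3|0

37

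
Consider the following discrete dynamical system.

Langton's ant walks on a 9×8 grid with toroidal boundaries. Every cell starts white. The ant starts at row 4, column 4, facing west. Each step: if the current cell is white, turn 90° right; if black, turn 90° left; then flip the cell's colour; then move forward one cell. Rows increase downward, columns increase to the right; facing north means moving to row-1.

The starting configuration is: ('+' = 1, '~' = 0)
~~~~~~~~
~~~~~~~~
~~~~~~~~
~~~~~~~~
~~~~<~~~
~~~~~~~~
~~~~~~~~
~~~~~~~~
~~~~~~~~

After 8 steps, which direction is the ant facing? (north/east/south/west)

east

gen 0: ~~~~~~~~
~~~~~~~~
~~~~~~~~
~~~~~~~~
~~~~<~~~
~~~~~~~~
~~~~~~~~
~~~~~~~~
~~~~~~~~
gen 1: ~~~~~~~~
~~~~~~~~
~~~~~~~~
~~~~^~~~
~~~~+~~~
~~~~~~~~
~~~~~~~~
~~~~~~~~
~~~~~~~~
gen 2: ~~~~~~~~
~~~~~~~~
~~~~~~~~
~~~~+>~~
~~~~+~~~
~~~~~~~~
~~~~~~~~
~~~~~~~~
~~~~~~~~
gen 3: ~~~~~~~~
~~~~~~~~
~~~~~~~~
~~~~++~~
~~~~+v~~
~~~~~~~~
~~~~~~~~
~~~~~~~~
~~~~~~~~
gen 4: ~~~~~~~~
~~~~~~~~
~~~~~~~~
~~~~++~~
~~~~<+~~
~~~~~~~~
~~~~~~~~
~~~~~~~~
~~~~~~~~
gen 5: ~~~~~~~~
~~~~~~~~
~~~~~~~~
~~~~++~~
~~~~~+~~
~~~~v~~~
~~~~~~~~
~~~~~~~~
~~~~~~~~
gen 6: ~~~~~~~~
~~~~~~~~
~~~~~~~~
~~~~++~~
~~~~~+~~
~~~<+~~~
~~~~~~~~
~~~~~~~~
~~~~~~~~
gen 7: ~~~~~~~~
~~~~~~~~
~~~~~~~~
~~~~++~~
~~~^~+~~
~~~++~~~
~~~~~~~~
~~~~~~~~
~~~~~~~~
gen 8: ~~~~~~~~
~~~~~~~~
~~~~~~~~
~~~~++~~
~~~+>+~~
~~~++~~~
~~~~~~~~
~~~~~~~~
~~~~~~~~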